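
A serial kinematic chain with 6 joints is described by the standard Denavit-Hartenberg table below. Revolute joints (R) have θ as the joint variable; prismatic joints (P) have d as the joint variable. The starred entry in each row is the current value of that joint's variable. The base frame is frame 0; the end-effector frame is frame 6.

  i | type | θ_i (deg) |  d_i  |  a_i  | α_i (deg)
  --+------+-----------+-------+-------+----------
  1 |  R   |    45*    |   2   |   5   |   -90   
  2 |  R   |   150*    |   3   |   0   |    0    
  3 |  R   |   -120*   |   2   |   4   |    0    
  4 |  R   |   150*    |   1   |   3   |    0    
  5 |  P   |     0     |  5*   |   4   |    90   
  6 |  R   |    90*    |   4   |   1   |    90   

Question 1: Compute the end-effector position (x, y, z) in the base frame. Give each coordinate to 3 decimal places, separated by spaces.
-7.450 9.521 -4.000

after link 1: o_1 = (3.5355, 3.5355, 2.0000)
after link 2: o_2 = (1.4142, 5.6569, 2.0000)
after link 3: o_3 = (2.4495, 9.5206, -0.0000)
after link 4: o_4 = (-0.3789, 8.1063, 0.0000)
after link 5: o_5 = (-6.7429, 8.8135, 0.0000)
after link 6: o_6 = (-7.4500, 9.5206, -4.0000)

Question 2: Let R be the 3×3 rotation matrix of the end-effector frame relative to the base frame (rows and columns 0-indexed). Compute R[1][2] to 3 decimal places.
-0.707

End-effector z-axis (col 2 of R) = (-0.7071,-0.7071,0.0000)
R[1][2] = -0.7071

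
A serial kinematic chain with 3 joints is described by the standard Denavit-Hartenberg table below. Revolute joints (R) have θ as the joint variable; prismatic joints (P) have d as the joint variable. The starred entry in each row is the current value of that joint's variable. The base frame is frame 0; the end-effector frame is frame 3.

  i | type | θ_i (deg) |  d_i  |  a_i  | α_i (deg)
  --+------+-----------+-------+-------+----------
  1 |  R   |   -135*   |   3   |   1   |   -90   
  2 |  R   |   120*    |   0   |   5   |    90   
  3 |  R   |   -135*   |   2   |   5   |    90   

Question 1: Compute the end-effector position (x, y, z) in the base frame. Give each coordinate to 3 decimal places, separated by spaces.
after link 1: o_1 = (-0.7071, -0.7071, 3.0000)
after link 2: o_2 = (1.0607, 1.0607, -1.3301)
after link 3: o_3 = (-3.9141, 1.0859, 0.7317)

-3.914 1.086 0.732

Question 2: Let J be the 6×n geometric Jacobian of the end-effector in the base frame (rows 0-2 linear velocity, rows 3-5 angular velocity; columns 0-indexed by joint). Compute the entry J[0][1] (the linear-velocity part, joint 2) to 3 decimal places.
axis z_1 = (0.7071,-0.7071,0.0000); lever o_n−o_1 = (-3.2070,1.7930,-2.2683)
cross product → J_v[:, 1] = (1.6039,1.6039,-0.9998)
J_ω[:, 1] = z_1
entry J[0][1] = 1.6039

1.604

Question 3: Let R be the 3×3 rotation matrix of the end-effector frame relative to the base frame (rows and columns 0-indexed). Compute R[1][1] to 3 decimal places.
-0.612

End-effector y-axis (col 1 of R) = (-0.6124,-0.6124,-0.5000)
R[1][1] = -0.6124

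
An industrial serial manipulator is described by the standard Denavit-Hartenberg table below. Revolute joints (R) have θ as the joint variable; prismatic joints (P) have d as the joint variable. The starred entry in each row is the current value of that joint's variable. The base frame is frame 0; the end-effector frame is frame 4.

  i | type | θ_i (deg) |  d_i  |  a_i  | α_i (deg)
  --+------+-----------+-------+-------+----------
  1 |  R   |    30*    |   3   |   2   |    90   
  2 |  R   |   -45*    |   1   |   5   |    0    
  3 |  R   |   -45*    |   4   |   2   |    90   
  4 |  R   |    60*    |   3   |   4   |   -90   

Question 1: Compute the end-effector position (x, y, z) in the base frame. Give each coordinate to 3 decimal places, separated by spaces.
6.428 -6.062 -4.536

after link 1: o_1 = (1.7321, 1.0000, 3.0000)
after link 2: o_2 = (5.2939, 1.9017, -0.5355)
after link 3: o_3 = (7.2939, -1.5624, -2.5355)
after link 4: o_4 = (6.4279, -6.0624, -4.5355)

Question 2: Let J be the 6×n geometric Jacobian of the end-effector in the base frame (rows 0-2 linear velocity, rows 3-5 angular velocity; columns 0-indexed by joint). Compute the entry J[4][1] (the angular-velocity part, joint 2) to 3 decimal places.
axis z_1 = (0.5000,-0.8660,0.0000); lever o_n−o_1 = (4.6958,-7.0624,-7.5355)
cross product → J_v[:, 1] = (6.5260,3.7678,0.5355)
J_ω[:, 1] = z_1
entry J[4][1] = -0.8660

-0.866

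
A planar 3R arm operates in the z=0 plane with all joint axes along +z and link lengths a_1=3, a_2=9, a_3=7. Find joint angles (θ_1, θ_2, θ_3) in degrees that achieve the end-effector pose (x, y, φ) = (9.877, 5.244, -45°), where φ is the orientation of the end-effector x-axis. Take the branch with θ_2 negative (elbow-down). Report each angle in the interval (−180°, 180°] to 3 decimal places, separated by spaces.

98.396 -44.990 -98.406

wrist centre = target − a_3·(cos φ, sin φ) = (4.9273, 10.1937)
cos θ_2 = (128.1903−3²−9²)/(2·3·9) = 0.7072; θ_2 = -44.9902° (elbow-down)
β = atan2(10.1937,4.9273) = 64.2027°; ψ = atan2(-6.3629,9.3651) = -34.1933°
θ_1 = β − ψ = 98.3960°
θ_3 = φ − θ_1 − θ_2 = -98.4058° (wrapped to (-180°,180°])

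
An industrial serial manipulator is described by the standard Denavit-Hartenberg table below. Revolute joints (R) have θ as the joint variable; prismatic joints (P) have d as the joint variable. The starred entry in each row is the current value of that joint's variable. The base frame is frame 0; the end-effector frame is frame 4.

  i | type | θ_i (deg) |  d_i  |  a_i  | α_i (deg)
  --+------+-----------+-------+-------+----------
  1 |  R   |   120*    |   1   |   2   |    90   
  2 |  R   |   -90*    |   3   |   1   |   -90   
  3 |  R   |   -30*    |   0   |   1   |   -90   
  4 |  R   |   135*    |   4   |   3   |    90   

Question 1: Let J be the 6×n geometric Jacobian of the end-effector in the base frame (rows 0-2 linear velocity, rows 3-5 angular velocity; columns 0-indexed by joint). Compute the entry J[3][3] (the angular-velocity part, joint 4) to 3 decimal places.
-0.750

axis z_3 = (-0.7500,-0.4330,-0.5000); lever o_n−o_3 = (-2.8579,-4.0995,-0.1629)
cross product → J_v[:, 3] = (-1.9792,1.3068,1.8371)
J_ω[:, 3] = z_3
entry J[3][3] = -0.7500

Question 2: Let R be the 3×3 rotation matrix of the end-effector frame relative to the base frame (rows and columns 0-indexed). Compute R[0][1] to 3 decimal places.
-0.750

End-effector y-axis (col 1 of R) = (-0.7500,-0.4330,-0.5000)
R[0][1] = -0.7500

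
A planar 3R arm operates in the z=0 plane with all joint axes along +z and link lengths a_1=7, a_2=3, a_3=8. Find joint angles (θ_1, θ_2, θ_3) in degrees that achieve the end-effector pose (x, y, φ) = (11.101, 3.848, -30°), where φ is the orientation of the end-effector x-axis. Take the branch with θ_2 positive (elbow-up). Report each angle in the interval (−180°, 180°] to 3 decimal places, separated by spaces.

wrist centre = target − a_3·(cos φ, sin φ) = (4.1728, 7.8480)
cos θ_2 = (79.0033−7²−3²)/(2·7·3) = 0.5001; θ_2 = 59.9947° (elbow-up)
β = atan2(7.8480,4.1728) = 62.0003°; ψ = atan2(2.5979,8.5002) = 16.9948°
θ_1 = β − ψ = 45.0055°
θ_3 = φ − θ_1 − θ_2 = -135.0003° (wrapped to (-180°,180°])

45.006 59.995 -135.000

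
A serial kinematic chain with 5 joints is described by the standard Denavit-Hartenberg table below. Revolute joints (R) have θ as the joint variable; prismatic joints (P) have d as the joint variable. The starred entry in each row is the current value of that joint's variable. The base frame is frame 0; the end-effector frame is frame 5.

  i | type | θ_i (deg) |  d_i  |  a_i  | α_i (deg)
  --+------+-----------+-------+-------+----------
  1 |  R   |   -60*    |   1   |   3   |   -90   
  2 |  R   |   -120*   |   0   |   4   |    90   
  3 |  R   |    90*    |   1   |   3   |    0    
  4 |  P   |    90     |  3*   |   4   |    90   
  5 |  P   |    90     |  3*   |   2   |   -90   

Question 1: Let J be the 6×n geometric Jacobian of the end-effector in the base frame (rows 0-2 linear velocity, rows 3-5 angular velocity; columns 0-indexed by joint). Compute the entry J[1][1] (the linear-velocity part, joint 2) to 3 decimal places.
2.598

axis z_1 = (0.8660,0.5000,0.0000); lever o_n−o_1 = (2.5981,7.5000,-3.0000)
cross product → J_v[:, 1] = (-1.5000,2.5981,5.1962)
J_ω[:, 1] = z_1
entry J[1][1] = 2.5981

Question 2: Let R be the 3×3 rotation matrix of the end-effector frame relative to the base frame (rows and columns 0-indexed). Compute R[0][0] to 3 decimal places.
-0.433

End-effector x-axis (col 0 of R) = (-0.4330,0.7500,-0.5000)
R[0][0] = -0.4330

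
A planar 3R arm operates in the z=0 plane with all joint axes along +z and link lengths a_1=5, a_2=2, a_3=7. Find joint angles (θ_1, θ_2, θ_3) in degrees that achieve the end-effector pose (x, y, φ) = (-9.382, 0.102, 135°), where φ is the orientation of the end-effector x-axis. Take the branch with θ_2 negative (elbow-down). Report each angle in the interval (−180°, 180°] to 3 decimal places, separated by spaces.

-120.006 -44.986 -60.008

wrist centre = target − a_3·(cos φ, sin φ) = (-4.4323, -4.8477)
cos θ_2 = (43.1455−5²−2²)/(2·5·2) = 0.7073; θ_2 = -44.9863° (elbow-down)
β = atan2(-4.8477,-4.4323) = -132.4364°; ψ = atan2(-1.4139,6.4146) = -12.4302°
θ_1 = β − ψ = -120.0062°
θ_3 = φ − θ_1 − θ_2 = -60.0075° (wrapped to (-180°,180°])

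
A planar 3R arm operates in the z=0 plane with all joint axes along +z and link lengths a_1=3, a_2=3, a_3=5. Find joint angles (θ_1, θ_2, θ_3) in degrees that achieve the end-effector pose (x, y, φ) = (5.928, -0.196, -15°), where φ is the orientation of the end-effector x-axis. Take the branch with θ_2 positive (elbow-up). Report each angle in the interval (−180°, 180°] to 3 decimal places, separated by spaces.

-30.005 149.996 -134.991

wrist centre = target − a_3·(cos φ, sin φ) = (1.0984, 1.0981)
cos θ_2 = (2.4122−3²−3²)/(2·3·3) = -0.8660; θ_2 = 149.9956° (elbow-up)
β = atan2(1.0981,1.0984) = 44.9928°; ψ = atan2(1.5002,0.4020) = 74.9978°
θ_1 = β − ψ = -30.0050°
θ_3 = φ − θ_1 − θ_2 = -134.9906° (wrapped to (-180°,180°])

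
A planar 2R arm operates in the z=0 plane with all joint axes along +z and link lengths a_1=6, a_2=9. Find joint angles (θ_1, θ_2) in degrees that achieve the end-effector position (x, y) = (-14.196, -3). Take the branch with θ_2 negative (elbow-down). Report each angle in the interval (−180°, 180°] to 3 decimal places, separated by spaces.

-149.997 -30.005

cos θ_2 = (210.5264−6²−9²)/(2·6·9) = 0.8660; θ_2 = -30.0046° (elbow-down)
β = atan2(-3.0000,-14.1960) = -168.0674°; ψ = atan2(-4.5006,13.7939) = -18.0703°
θ_1 = β − ψ = -149.9971°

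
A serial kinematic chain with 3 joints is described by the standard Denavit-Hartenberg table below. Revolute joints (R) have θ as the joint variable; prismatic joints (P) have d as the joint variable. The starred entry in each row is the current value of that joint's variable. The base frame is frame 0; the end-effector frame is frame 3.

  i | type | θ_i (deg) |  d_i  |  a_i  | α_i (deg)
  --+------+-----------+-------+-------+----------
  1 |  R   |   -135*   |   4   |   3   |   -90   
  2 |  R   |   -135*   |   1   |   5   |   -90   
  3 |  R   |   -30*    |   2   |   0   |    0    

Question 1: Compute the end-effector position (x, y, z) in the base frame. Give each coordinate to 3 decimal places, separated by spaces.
after link 1: o_1 = (-2.1213, -2.1213, 4.0000)
after link 2: o_2 = (1.0858, -0.3284, 7.5355)
after link 3: o_3 = (0.0858, -1.3284, 8.9497)

0.086 -1.328 8.950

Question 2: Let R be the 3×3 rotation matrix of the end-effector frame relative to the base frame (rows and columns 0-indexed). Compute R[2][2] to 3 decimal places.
0.707

End-effector z-axis (col 2 of R) = (-0.5000,-0.5000,0.7071)
R[2][2] = 0.7071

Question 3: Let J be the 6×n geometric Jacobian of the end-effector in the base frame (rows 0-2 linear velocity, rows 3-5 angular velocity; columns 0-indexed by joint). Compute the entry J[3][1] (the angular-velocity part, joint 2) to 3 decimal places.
axis z_1 = (0.7071,-0.7071,0.0000); lever o_n−o_1 = (2.2071,0.7929,4.9497)
cross product → J_v[:, 1] = (-3.5000,-3.5000,2.1213)
J_ω[:, 1] = z_1
entry J[3][1] = 0.7071

0.707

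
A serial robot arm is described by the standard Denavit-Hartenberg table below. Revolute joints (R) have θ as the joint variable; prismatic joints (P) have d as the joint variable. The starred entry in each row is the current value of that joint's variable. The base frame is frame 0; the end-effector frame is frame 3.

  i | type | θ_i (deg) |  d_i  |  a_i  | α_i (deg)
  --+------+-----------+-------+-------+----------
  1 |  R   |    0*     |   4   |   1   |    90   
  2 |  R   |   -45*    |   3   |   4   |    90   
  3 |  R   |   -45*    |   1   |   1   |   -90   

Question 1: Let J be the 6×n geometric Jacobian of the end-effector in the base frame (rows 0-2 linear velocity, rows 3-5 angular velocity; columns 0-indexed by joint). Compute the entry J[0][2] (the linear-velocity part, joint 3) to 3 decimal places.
0.500

axis z_2 = (-0.7071,-0.0000,-0.7071); lever o_n−o_2 = (-0.2071,0.7071,-1.2071)
cross product → J_v[:, 2] = (0.5000,-0.7071,-0.5000)
J_ω[:, 2] = z_2
entry J[0][2] = 0.5000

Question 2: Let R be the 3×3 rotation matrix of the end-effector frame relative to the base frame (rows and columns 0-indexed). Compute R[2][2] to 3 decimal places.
-0.500

End-effector z-axis (col 2 of R) = (0.5000,-0.7071,-0.5000)
R[2][2] = -0.5000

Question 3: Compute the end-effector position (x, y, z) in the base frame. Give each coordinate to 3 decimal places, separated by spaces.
after link 1: o_1 = (1.0000, 0.0000, 4.0000)
after link 2: o_2 = (3.8284, -3.0000, 1.1716)
after link 3: o_3 = (3.6213, -2.2929, -0.0355)

3.621 -2.293 -0.036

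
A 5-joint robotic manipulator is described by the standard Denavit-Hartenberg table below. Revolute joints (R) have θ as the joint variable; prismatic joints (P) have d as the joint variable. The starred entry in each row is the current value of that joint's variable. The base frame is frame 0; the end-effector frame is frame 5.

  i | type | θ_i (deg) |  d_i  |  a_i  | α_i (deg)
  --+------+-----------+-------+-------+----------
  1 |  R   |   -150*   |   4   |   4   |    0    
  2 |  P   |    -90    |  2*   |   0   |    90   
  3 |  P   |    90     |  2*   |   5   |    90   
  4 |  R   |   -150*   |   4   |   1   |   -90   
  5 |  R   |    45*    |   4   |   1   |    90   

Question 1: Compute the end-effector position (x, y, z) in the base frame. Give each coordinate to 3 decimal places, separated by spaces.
after link 1: o_1 = (-3.4641, -2.0000, 4.0000)
after link 2: o_2 = (-3.4641, -2.0000, 6.0000)
after link 3: o_3 = (-1.7321, -1.0000, 11.0000)
after link 4: o_4 = (-4.1651, 2.2141, 10.1340)
after link 5: o_5 = (-7.1177, -0.3071, 11.5216)

-7.118 -0.307 11.522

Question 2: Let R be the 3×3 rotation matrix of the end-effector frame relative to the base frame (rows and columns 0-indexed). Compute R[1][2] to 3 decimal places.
End-effector z-axis (col 2 of R) = (-0.6597,0.4356,-0.6124)
R[1][2] = 0.4356

0.436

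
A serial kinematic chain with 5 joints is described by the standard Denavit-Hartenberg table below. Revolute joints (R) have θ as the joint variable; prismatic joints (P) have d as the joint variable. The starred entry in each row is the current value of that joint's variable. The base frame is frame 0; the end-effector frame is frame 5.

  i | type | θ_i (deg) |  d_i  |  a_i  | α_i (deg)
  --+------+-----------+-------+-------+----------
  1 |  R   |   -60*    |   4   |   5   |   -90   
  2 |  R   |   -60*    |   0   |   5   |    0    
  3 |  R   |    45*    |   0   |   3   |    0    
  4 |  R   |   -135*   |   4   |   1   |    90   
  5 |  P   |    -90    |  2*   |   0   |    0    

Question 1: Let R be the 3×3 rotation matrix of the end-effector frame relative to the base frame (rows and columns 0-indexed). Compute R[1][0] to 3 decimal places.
End-effector x-axis (col 0 of R) = (-0.8660,-0.5000,-0.0000)
R[1][0] = -0.5000

-0.500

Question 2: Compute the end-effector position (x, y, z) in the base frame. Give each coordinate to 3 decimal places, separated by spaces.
7.730 -5.389 7.875

after link 1: o_1 = (2.5000, -4.3301, 4.0000)
after link 2: o_2 = (3.7500, -6.4952, 8.3301)
after link 3: o_3 = (5.1989, -9.0047, 9.1066)
after link 4: o_4 = (8.2300, -6.2547, 9.6066)
after link 5: o_5 = (7.7300, -5.3887, 7.8745)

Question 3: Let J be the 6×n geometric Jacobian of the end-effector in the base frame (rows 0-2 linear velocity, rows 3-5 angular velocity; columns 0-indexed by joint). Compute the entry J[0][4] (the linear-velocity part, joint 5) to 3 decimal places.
prismatic axis z_4 = (-0.2500,0.4330,-0.8660)
J_v[:, 4] = z_4; J_ω[:, 4] = (0,0,0)
entry J[0][4] = -0.2500

-0.250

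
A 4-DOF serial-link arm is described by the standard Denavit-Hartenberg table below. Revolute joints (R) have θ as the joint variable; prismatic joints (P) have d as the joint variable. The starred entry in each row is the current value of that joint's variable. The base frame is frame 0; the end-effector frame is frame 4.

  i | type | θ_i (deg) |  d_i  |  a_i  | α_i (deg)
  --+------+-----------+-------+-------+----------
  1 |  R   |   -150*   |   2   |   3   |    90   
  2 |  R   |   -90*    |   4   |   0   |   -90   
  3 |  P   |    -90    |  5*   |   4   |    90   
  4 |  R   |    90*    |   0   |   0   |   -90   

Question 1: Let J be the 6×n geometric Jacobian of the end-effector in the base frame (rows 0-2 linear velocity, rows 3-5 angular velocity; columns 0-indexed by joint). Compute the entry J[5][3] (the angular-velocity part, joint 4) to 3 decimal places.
axis z_3 = (0.0000,0.0000,1.0000); lever o_n−o_3 = (0.0000,0.0000,0.0000)
cross product → J_v[:, 3] = (0.0000,0.0000,0.0000)
J_ω[:, 3] = z_3
entry J[5][3] = 1.0000

1.000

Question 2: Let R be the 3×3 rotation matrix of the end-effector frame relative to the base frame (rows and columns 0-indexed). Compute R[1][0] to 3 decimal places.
End-effector x-axis (col 0 of R) = (-0.8660,-0.5000,-0.0000)
R[1][0] = -0.5000

-0.500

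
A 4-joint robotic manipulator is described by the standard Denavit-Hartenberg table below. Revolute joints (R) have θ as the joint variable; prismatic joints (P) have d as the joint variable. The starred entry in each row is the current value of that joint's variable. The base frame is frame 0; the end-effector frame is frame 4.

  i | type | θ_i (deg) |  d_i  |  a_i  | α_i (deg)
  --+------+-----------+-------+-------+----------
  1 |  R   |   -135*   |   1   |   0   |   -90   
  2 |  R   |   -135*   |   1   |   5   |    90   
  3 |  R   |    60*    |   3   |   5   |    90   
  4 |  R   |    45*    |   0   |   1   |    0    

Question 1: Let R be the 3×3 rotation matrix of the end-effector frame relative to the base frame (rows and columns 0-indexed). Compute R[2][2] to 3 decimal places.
0.612

End-effector z-axis (col 2 of R) = (0.0795,0.7866,0.6124)
R[2][2] = 0.6124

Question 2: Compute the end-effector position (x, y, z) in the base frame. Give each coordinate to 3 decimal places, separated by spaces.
9.982 1.578 3.932

after link 1: o_1 = (0.0000, 0.0000, 1.0000)
after link 2: o_2 = (3.2071, 1.7929, 4.5355)
after link 3: o_3 = (9.0190, 1.4810, 4.1820)
after link 4: o_4 = (9.9823, 1.5783, 3.9320)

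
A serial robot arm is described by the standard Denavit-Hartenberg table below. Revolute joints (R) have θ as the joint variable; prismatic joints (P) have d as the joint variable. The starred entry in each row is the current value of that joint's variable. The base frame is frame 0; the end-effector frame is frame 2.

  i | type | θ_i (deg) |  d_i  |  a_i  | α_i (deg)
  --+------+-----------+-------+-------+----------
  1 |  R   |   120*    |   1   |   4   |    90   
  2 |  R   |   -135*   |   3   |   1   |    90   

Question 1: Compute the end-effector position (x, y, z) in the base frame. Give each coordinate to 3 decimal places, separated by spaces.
0.952 4.352 0.293

after link 1: o_1 = (-2.0000, 3.4641, 1.0000)
after link 2: o_2 = (0.9516, 4.3517, 0.2929)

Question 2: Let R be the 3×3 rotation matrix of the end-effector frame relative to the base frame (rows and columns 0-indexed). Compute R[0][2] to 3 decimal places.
0.354

End-effector z-axis (col 2 of R) = (0.3536,-0.6124,0.7071)
R[0][2] = 0.3536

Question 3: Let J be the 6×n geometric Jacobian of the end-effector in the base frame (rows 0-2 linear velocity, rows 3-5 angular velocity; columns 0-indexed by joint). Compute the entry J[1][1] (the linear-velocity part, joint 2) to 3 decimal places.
axis z_1 = (0.8660,0.5000,0.0000); lever o_n−o_1 = (2.9516,0.8876,-0.7071)
cross product → J_v[:, 1] = (-0.3536,0.6124,-0.7071)
J_ω[:, 1] = z_1
entry J[1][1] = 0.6124

0.612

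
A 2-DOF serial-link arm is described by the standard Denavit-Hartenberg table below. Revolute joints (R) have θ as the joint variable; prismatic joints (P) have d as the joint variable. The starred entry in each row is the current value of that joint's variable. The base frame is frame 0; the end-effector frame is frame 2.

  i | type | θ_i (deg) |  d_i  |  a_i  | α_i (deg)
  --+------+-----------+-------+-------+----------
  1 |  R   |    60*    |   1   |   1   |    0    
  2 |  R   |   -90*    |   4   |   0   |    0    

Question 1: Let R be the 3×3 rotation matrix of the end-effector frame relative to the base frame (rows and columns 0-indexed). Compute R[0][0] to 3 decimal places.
End-effector x-axis (col 0 of R) = (0.8660,-0.5000,0.0000)
R[0][0] = 0.8660

0.866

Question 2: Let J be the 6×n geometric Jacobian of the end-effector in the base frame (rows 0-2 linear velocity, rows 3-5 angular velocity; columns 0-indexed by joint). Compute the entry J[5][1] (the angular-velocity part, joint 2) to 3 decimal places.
1.000

axis z_1 = (0.0000,0.0000,1.0000); lever o_n−o_1 = (0.0000,0.0000,4.0000)
cross product → J_v[:, 1] = (0.0000,0.0000,0.0000)
J_ω[:, 1] = z_1
entry J[5][1] = 1.0000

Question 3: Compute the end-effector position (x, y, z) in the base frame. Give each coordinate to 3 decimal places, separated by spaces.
after link 1: o_1 = (0.5000, 0.8660, 1.0000)
after link 2: o_2 = (0.5000, 0.8660, 5.0000)

0.500 0.866 5.000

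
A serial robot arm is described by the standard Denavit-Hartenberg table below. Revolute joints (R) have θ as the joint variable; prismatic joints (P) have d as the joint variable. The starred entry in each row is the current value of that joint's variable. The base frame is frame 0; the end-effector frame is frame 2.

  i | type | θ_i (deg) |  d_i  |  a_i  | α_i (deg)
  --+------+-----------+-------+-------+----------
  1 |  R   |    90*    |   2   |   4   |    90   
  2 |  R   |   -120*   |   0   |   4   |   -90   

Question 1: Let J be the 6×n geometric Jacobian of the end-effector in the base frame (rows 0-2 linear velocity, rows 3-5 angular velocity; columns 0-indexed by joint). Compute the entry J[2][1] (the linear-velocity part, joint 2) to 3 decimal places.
axis z_1 = (1.0000,-0.0000,0.0000); lever o_n−o_1 = (0.0000,-2.0000,-3.4641)
cross product → J_v[:, 1] = (0.0000,3.4641,-2.0000)
J_ω[:, 1] = z_1
entry J[2][1] = -2.0000

-2.000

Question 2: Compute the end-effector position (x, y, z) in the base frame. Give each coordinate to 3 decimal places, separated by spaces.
after link 1: o_1 = (0.0000, 4.0000, 2.0000)
after link 2: o_2 = (0.0000, 2.0000, -1.4641)

0.000 2.000 -1.464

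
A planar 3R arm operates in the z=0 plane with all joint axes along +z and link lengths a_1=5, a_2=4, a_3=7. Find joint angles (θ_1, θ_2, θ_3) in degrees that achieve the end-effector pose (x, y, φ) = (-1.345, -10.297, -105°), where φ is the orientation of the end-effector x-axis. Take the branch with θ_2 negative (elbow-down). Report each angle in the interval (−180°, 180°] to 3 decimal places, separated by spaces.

-29.996 -134.996 59.992

wrist centre = target − a_3·(cos φ, sin φ) = (0.4667, -3.5355)
cos θ_2 = (12.7177−5²−4²)/(2·5·4) = -0.7071; θ_2 = -134.9959° (elbow-down)
β = atan2(-3.5355,0.4667) = -82.4797°; ψ = atan2(-2.8286,2.1718) = -52.4835°
θ_1 = β − ψ = -29.9962°
θ_3 = φ − θ_1 − θ_2 = 59.9921° (wrapped to (-180°,180°])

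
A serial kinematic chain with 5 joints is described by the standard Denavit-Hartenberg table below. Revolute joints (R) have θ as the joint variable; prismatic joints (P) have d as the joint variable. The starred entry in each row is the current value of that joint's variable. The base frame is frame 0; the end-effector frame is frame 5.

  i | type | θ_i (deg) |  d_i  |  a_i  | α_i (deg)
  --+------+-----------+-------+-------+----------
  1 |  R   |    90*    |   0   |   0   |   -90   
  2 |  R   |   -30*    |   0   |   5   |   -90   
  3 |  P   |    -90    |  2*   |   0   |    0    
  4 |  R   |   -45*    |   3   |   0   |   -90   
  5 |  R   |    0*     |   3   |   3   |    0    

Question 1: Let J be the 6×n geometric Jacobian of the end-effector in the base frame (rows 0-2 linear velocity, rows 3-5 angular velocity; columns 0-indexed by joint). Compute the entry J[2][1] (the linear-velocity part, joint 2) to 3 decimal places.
-6.830

axis z_1 = (-1.0000,0.0000,0.0000); lever o_n−o_1 = (-4.2426,6.8301,-1.8301)
cross product → J_v[:, 1] = (-0.0000,-1.8301,-6.8301)
J_ω[:, 1] = z_1
entry J[2][1] = -6.8301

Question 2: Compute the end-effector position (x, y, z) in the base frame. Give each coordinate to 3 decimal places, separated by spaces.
after link 1: o_1 = (0.0000, 0.0000, 0.0000)
after link 2: o_2 = (0.0000, 4.3301, 2.5000)
after link 3: o_3 = (0.0000, 5.3301, 0.7679)
after link 4: o_4 = (-0.0000, 6.8301, -1.8301)
after link 5: o_5 = (-4.2426, 6.8301, -1.8301)

-4.243 6.830 -1.830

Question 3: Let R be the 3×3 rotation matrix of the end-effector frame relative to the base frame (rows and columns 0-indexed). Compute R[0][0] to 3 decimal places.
End-effector x-axis (col 0 of R) = (-0.7071,-0.6124,-0.3536)
R[0][0] = -0.7071

-0.707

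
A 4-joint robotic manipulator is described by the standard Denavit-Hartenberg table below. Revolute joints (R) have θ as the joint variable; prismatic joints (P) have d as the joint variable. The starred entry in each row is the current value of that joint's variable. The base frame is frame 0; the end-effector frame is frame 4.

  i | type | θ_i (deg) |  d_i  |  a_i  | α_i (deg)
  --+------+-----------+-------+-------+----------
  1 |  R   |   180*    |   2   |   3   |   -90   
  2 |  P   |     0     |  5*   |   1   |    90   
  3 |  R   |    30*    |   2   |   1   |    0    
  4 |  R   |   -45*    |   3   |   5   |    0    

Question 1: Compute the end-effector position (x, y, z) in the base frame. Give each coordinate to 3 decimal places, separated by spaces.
-9.696 -4.206 7.000

after link 1: o_1 = (-3.0000, 0.0000, 2.0000)
after link 2: o_2 = (-4.0000, -5.0000, 2.0000)
after link 3: o_3 = (-4.8660, -5.5000, 4.0000)
after link 4: o_4 = (-9.6957, -4.2059, 7.0000)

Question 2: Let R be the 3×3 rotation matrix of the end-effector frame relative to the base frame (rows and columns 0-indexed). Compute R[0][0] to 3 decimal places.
-0.966

End-effector x-axis (col 0 of R) = (-0.9659,0.2588,0.0000)
R[0][0] = -0.9659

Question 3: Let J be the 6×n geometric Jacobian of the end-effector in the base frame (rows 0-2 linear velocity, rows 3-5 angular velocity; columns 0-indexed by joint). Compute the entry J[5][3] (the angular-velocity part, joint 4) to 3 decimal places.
axis z_3 = (0.0000,0.0000,1.0000); lever o_n−o_3 = (-4.8296,1.2941,3.0000)
cross product → J_v[:, 3] = (-1.2941,-4.8296,0.0000)
J_ω[:, 3] = z_3
entry J[5][3] = 1.0000

1.000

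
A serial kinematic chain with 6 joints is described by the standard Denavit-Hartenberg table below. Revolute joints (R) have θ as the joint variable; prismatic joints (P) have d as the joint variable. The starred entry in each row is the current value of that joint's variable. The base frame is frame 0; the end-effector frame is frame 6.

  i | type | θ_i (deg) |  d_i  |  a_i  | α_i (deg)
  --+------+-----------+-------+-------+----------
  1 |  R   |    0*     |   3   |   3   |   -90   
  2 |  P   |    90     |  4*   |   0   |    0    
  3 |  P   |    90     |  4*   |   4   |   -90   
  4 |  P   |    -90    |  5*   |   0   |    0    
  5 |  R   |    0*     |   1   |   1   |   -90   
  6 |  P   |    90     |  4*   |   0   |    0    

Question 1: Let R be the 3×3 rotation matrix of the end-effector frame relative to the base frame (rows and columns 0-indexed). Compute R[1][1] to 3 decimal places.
-1.000

End-effector y-axis (col 1 of R) = (0.0000,-1.0000,-0.0000)
R[1][1] = -1.0000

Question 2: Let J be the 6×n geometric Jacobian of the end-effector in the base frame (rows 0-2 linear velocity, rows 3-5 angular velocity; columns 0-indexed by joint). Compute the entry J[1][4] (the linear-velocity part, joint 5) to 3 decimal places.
axis z_4 = (-0.0000,0.0000,1.0000); lever o_n−o_4 = (-4.0000,1.0000,1.0000)
cross product → J_v[:, 4] = (-1.0000,-4.0000,-0.0000)
J_ω[:, 4] = z_4
entry J[1][4] = -4.0000

-4.000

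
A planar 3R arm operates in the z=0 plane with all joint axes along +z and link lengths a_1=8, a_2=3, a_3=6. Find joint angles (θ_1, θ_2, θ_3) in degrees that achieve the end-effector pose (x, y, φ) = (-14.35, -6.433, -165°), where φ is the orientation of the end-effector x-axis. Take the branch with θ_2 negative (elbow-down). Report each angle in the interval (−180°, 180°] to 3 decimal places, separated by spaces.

-134.999 -60.009 30.008

wrist centre = target − a_3·(cos φ, sin φ) = (-8.5544, -4.8801)
cos θ_2 = (96.9938−8²−3²)/(2·8·3) = 0.4999; θ_2 = -60.0086° (elbow-down)
β = atan2(-4.8801,-8.5544) = -150.2964°; ψ = atan2(-2.5983,9.4996) = -15.2972°
θ_1 = β − ψ = -134.9992°
θ_3 = φ − θ_1 − θ_2 = 30.0078° (wrapped to (-180°,180°])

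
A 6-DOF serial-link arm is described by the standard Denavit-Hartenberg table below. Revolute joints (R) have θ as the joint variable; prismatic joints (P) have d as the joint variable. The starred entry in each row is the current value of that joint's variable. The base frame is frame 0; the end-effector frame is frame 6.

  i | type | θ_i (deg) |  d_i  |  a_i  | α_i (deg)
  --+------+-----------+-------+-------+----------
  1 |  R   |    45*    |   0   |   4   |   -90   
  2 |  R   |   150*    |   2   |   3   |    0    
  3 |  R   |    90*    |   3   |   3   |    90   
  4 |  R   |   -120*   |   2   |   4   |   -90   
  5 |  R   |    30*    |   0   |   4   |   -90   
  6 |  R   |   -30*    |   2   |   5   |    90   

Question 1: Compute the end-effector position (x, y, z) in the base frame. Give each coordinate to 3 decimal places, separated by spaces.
after link 1: o_1 = (2.8284, 2.8284, 0.0000)
after link 2: o_2 = (-0.4229, 2.4055, -1.5000)
after link 3: o_3 = (-3.6049, 3.4662, 1.0981)
after link 4: o_4 = (-1.6730, 0.4991, -1.6340)
after link 5: o_5 = (2.2854, 0.2149, -2.1340)
after link 6: o_6 = (6.9605, -0.2459, 0.4988)

6.960 -0.246 0.499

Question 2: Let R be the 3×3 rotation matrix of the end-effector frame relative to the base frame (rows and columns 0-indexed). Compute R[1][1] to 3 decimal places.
End-effector y-axis (col 1 of R) = (0.1358,0.7481,0.6495)
R[1][1] = 0.7481

0.748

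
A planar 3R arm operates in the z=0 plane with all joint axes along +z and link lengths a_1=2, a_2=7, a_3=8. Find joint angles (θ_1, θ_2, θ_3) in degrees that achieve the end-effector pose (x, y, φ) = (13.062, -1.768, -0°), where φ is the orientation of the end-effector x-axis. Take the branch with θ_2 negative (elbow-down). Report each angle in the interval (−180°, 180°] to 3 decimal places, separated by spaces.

120.007 -150.007 29.999

wrist centre = target − a_3·(cos φ, sin φ) = (5.0620, -1.7680)
cos θ_2 = (28.7497−2²−7²)/(2·2·7) = -0.8661; θ_2 = -150.0066° (elbow-down)
β = atan2(-1.7680,5.0620) = -19.2527°; ψ = atan2(-3.4993,-4.0626) = -139.2601°
θ_1 = β − ψ = 120.0074°
θ_3 = φ − θ_1 − θ_2 = 29.9993° (wrapped to (-180°,180°])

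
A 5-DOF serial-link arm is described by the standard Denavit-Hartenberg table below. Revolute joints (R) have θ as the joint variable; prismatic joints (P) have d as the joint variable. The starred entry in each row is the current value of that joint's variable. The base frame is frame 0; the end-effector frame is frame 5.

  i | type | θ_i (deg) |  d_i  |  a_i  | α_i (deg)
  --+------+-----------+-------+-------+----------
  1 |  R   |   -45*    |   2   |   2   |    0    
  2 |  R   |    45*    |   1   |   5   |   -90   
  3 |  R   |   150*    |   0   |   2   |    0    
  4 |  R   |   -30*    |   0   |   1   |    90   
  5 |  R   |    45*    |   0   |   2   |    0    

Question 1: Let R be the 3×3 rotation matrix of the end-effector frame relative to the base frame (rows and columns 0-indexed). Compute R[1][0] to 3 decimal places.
0.707

End-effector x-axis (col 0 of R) = (-0.3536,0.7071,-0.6124)
R[1][0] = 0.7071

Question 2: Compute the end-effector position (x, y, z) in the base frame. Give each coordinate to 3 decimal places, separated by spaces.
3.475 0.000 -0.091

after link 1: o_1 = (1.4142, -1.4142, 2.0000)
after link 2: o_2 = (6.4142, -1.4142, 3.0000)
after link 3: o_3 = (4.6822, -1.4142, 2.0000)
after link 4: o_4 = (4.1822, -1.4142, 1.1340)
after link 5: o_5 = (3.4751, 0.0000, -0.0908)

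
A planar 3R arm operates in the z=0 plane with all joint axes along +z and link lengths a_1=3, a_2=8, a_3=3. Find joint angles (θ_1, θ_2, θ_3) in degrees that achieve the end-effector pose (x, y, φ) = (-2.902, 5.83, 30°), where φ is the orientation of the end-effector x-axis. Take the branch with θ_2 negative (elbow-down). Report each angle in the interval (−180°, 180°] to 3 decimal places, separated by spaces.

wrist centre = target − a_3·(cos φ, sin φ) = (-5.5001, 4.3300)
cos θ_2 = (48.9997−3²−8²)/(2·3·8) = -0.5000; θ_2 = -120.0004° (elbow-down)
β = atan2(4.3300,-5.5001) = 141.7880°; ψ = atan2(-6.9282,-1.0000) = -98.2136°
θ_1 = β − ψ = 240.0016°
θ_3 = φ − θ_1 − θ_2 = -90.0012° (wrapped to (-180°,180°])

-119.998 -120.000 -90.001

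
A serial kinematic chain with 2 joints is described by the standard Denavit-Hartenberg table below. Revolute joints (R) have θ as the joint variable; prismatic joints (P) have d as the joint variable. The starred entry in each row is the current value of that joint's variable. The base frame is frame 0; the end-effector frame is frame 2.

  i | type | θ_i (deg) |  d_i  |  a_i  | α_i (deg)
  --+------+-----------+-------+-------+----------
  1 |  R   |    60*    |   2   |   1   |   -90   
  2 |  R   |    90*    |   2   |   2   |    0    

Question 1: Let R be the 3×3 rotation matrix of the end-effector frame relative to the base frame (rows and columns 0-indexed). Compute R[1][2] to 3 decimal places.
End-effector z-axis (col 2 of R) = (-0.8660,0.5000,0.0000)
R[1][2] = 0.5000

0.500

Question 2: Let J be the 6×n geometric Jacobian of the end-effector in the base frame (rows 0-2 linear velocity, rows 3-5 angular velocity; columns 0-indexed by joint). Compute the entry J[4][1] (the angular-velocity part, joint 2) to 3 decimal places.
0.500

axis z_1 = (-0.8660,0.5000,0.0000); lever o_n−o_1 = (-1.7321,1.0000,-2.0000)
cross product → J_v[:, 1] = (-1.0000,-1.7321,-0.0000)
J_ω[:, 1] = z_1
entry J[4][1] = 0.5000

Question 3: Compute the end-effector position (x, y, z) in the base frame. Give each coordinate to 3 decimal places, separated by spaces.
-1.232 1.866 0.000

after link 1: o_1 = (0.5000, 0.8660, 2.0000)
after link 2: o_2 = (-1.2321, 1.8660, 0.0000)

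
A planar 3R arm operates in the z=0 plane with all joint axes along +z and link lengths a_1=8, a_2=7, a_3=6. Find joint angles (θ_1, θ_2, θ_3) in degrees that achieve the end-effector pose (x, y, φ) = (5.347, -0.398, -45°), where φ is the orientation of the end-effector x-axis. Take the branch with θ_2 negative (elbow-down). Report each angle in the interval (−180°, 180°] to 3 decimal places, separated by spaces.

135.002 -150.004 -29.998

wrist centre = target − a_3·(cos φ, sin φ) = (1.1044, 3.8446)
cos θ_2 = (16.0009−8²−7²)/(2·8·7) = -0.8661; θ_2 = -150.0044° (elbow-down)
β = atan2(3.8446,1.1044) = 73.9735°; ψ = atan2(-3.4995,1.9376) = -61.0284°
θ_1 = β − ψ = 135.0019°
θ_3 = φ − θ_1 − θ_2 = -29.9975° (wrapped to (-180°,180°])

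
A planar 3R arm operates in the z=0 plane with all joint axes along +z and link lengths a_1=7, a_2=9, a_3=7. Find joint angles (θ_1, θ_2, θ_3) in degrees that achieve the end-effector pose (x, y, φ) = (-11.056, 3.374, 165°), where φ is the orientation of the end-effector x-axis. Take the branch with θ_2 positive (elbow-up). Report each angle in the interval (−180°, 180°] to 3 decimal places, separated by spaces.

wrist centre = target − a_3·(cos φ, sin φ) = (-4.2945, 1.5623)
cos θ_2 = (20.8836−7²−9²)/(2·7·9) = -0.8660; θ_2 = 149.9975° (elbow-up)
β = atan2(1.5623,-4.2945) = 160.0095°; ψ = atan2(4.5003,-0.7940) = 100.0062°
θ_1 = β − ψ = 60.0034°
θ_3 = φ − θ_1 − θ_2 = -45.0009° (wrapped to (-180°,180°])

60.003 149.997 -45.001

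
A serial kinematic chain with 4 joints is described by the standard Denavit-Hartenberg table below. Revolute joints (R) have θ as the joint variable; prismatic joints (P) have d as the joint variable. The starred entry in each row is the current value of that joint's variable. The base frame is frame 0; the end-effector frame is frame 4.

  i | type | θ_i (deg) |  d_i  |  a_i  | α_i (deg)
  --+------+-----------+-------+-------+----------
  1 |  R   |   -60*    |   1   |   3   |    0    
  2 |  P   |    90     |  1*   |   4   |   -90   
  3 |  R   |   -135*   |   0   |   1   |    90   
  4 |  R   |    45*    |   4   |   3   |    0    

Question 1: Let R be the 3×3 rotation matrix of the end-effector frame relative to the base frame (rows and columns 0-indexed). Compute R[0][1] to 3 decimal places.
End-effector y-axis (col 1 of R) = (0.0795,0.8624,-0.5000)
R[0][1] = 0.0795

0.079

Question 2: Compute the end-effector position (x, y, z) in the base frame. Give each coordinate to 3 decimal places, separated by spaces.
after link 1: o_1 = (1.5000, -2.5981, 1.0000)
after link 2: o_2 = (4.9641, -0.5981, 2.0000)
after link 3: o_3 = (4.3517, -0.9516, 2.7071)
after link 4: o_4 = (-0.4575, -1.2787, 1.3787)

-0.457 -1.279 1.379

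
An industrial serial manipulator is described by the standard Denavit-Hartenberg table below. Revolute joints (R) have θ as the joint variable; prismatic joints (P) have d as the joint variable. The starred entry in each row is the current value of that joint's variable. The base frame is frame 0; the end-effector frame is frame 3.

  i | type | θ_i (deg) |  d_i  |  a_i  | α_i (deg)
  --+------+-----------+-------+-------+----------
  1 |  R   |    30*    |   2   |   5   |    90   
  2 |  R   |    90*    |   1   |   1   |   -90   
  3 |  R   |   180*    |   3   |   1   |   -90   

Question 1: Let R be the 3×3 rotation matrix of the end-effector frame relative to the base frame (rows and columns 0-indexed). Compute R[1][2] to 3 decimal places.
-0.866

End-effector z-axis (col 2 of R) = (0.5000,-0.8660,-0.0000)
R[1][2] = -0.8660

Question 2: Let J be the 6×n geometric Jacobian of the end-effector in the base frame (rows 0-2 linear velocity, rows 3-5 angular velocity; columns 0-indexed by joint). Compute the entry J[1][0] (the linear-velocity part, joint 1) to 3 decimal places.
2.232

axis z_0 = ẑ; lever o_n−o_0 = (2.2321,0.1340,2.0000)
cross product → J_v[:, 0] = (-0.1340,2.2321,0.0000)
J_ω[:, 0] = z_0
entry J[1][0] = 2.2321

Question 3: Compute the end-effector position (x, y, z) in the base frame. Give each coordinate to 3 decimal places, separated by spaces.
after link 1: o_1 = (4.3301, 2.5000, 2.0000)
after link 2: o_2 = (4.8301, 1.6340, 3.0000)
after link 3: o_3 = (2.2321, 0.1340, 2.0000)

2.232 0.134 2.000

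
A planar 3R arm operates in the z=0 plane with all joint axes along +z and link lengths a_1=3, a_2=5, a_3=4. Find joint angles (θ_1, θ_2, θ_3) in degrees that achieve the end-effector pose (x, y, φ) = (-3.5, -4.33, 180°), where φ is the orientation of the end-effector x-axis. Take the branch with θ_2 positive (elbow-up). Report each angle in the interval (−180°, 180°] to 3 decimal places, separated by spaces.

-166.828 120.002 -133.174

wrist centre = target − a_3·(cos φ, sin φ) = (0.5000, -4.3300)
cos θ_2 = (18.9989−3²−5²)/(2·3·5) = -0.5000; θ_2 = 120.0024° (elbow-up)
β = atan2(-4.3300,0.5000) = -83.4130°; ψ = atan2(4.3300,0.4998) = 83.4155°
θ_1 = β − ψ = -166.8285°
θ_3 = φ − θ_1 − θ_2 = -133.1739° (wrapped to (-180°,180°])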